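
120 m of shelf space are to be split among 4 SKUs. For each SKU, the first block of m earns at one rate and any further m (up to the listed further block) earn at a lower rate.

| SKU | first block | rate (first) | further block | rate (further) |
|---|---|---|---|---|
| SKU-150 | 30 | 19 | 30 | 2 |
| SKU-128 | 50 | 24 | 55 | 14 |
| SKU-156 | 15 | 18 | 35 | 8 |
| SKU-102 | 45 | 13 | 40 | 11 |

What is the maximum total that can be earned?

2390

Treat each block as its own option and order by rate: SKU-128/T1 24 > SKU-150/T1 19 > SKU-156/T1 18 > SKU-128/T2 14 > SKU-102/T1 13 > SKU-102/T2 11 > SKU-156/T2 8 > SKU-150/T2 2.
SKU-128 T1 at 24: fill all 50 → 70 left.
SKU-150 T1 at 19: fill all 30 → 40 left.
SKU-156 T1 at 18: fill all 15 → 25 left.
SKU-128 T2 at 14: only 25 left, fill 25.
Total = 24×50 + 19×30 + 18×15 + 14×25 = 2390.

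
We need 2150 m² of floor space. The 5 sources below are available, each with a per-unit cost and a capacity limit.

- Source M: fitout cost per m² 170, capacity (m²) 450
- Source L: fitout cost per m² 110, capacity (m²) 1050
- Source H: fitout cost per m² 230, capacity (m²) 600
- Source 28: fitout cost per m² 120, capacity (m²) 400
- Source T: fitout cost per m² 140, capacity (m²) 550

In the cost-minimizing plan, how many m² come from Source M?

Fill from the cheapest source first.
Take 1050 from Source L at 110 → need 1100 more.
Source 28 (120): use full 400 → 700 m² to go.
Source T (140): use full 550 → 150 m² to go.
Source M at 170: take 150 of its 450 → requirement met.
Source H: unused.

150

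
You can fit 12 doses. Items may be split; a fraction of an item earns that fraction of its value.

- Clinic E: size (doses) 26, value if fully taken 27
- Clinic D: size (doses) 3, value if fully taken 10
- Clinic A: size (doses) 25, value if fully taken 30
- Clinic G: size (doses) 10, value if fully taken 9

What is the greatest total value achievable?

20.8

Best value per unit of size first: Clinic D 10/3≈3.33, Clinic A 30/25≈1.2, Clinic E 27/26≈1.04, Clinic G 9/10≈0.9.
Take all of Clinic D (3 doses, value 10) → 9 doses left.
Fill the last 9 doses with part of Clinic A: 9/25 of it earns 10.8.
Total value = 20.8.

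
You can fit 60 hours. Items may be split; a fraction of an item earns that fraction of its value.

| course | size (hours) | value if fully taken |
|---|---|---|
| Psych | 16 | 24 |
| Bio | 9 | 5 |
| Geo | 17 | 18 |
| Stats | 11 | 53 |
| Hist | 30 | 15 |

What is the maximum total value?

Sort by value density: Stats 53/11≈4.82, Psych 24/16≈1.5, Geo 18/17≈1.06, Bio 5/9≈0.556, Hist 15/30≈0.5.
All 11 hours of Stats fit (value 53) ; 49 remain.
All 16 hours of Psych fit (value 24) ; 33 remain.
All 17 hours of Geo fit (value 18) ; 16 remain.
All 9 hours of Bio fit (value 5) ; 7 remain.
Fill the last 7 hours with part of Hist: 7/30 of it earns 3.5.
Total value = 103.5.

103.5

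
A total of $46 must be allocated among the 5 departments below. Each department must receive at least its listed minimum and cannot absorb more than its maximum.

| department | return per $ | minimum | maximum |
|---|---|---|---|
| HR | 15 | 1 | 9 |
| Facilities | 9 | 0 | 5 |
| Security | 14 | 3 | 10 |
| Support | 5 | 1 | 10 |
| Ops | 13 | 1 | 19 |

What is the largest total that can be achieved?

Meeting every minimum uses 1+0+3+1+1 = 6 $, leaving 40.
Highest return per $ first: HR 15 > Security 14 > Ops 13 > Facilities 9 > Support 5.
HR: +8 to 9 (cap) — 32 left.
Give Security 7 more to hit its cap of 10 — 25 left.
Ops takes 18 more to reach its cap of 19 — 7 left.
Give Facilities 5 more to hit its cap of 5 — 2 left.
Support has room for 9 more but only 2 remain, so it gets 3.
Total = 15×9 + 9×5 + 14×10 + 5×3 + 13×19 = 582.

582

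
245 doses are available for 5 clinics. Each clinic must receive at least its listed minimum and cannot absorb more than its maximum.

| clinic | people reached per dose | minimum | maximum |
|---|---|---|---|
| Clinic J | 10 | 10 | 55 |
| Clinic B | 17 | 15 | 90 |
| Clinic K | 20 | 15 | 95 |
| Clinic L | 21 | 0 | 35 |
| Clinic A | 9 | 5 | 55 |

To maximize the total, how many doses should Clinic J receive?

Meeting every minimum uses 10+15+15+0+5 = 45 doses, leaving 200.
Order the clinics by people reached per dose: Clinic L 21 > Clinic K 20 > Clinic B 17 > Clinic J 10 > Clinic A 9.
Clinic L: +35 to 35 (cap) → 165 left.
Clinic K: +80 to 95 (cap) → 85 left.
Give Clinic B 75 more to hit its cap of 90 → 10 left.
Clinic J: +10 (room for 45) → 20. Pool exhausted.

20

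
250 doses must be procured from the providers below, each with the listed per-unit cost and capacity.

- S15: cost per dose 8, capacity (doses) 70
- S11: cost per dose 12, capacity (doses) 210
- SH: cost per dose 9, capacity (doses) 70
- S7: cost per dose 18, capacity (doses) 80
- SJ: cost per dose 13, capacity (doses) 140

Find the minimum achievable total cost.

Fill from the cheapest provider first.
Take 70 from S15 at 8 — need 180 more.
SH (9): use full 70 — 110 doses to go.
S11 (12): take the remaining 110 — done.
SJ, S7: unused.
Cost = 70×8 + 70×9 + 110×12 = 2510.

2510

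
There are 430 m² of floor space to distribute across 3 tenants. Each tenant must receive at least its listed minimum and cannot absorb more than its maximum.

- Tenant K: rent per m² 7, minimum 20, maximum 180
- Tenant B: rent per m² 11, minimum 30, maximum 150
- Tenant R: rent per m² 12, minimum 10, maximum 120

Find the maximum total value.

4210

Meeting every minimum uses 20+30+10 = 60 m², leaving 370.
Order the tenants by rent per m²: Tenant R 12 > Tenant B 11 > Tenant K 7.
Tenant R: +110 to 120 (cap) — 260 left.
Give Tenant B 120 more to hit its cap of 150 — 140 left.
Tenant K has room for 160 more but only 140 remain, so it gets 160.
Total = 7×160 + 11×150 + 12×120 = 4210.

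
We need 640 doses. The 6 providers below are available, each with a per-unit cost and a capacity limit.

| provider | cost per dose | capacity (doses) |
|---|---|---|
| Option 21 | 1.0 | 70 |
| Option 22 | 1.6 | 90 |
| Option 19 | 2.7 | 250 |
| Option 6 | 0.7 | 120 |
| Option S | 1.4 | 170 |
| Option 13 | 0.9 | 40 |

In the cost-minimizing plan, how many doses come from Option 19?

Cheapest first:
Option 6 at 0.7: take all 120 doses → 520 still needed.
Take 40 from Option 13 at 0.9 → need 480 more.
Option 21 (1.0): use full 70 → 410 doses to go.
Take 170 from Option S at 1.4 → need 240 more.
Option 22 (1.6): use full 90 → 150 doses to go.
Take 150 from Option 19 at 2.7 to finish.

150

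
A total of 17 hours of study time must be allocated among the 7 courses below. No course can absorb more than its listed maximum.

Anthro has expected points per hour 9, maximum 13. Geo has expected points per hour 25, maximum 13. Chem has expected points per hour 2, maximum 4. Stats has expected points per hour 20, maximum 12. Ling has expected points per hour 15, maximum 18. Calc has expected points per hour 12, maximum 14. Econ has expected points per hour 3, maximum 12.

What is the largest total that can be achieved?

Rank by expected points per hour: Geo 25 > Stats 20 > Ling 15 > Calc 12 > Anthro 9 > Econ 3 > Chem 2.
Geo takes 13 to reach its cap of 13 ; 4 left.
Stats: +4 (room for 12) → 4. Pool exhausted.
Total = 25×13 + 20×4 = 405.

405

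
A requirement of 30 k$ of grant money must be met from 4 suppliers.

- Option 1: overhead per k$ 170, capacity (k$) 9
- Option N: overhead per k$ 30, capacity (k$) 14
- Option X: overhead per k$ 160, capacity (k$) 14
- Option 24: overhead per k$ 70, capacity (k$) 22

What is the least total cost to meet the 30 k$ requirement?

Fill from the cheapest supplier first.
Take 14 from Option N at 30 ; need 16 more.
Option 24 at 70: take 16 of its 22 ; requirement met.
Option X, Option 1: unused.
Cost = 14×30 + 16×70 = 1540.

1540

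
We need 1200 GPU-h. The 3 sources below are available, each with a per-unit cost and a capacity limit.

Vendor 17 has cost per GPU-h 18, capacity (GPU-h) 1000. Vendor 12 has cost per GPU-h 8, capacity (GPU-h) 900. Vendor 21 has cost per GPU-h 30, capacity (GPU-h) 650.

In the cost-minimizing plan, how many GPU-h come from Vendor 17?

300

Cheapest first:
Vendor 12 at 8: take all 900 GPU-h ; 300 still needed.
Take 300 from Vendor 17 at 18 to finish.
Vendor 21: unused.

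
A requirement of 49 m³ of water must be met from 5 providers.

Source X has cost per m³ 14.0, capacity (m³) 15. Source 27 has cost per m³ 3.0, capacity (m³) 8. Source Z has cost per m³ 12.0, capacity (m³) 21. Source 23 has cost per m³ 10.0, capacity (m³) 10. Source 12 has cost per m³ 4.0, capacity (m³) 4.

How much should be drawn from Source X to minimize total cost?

Fill from the cheapest provider first.
Source 27 (3.0): use full 8 — 41 m³ to go.
Source 12 at 4.0: take all 4 m³ — 37 still needed.
Source 23 (10.0): use full 10 — 27 m³ to go.
Source Z at 12.0: take all 21 m³ — 6 still needed.
Source X at 14.0: take 6 of its 15 — requirement met.

6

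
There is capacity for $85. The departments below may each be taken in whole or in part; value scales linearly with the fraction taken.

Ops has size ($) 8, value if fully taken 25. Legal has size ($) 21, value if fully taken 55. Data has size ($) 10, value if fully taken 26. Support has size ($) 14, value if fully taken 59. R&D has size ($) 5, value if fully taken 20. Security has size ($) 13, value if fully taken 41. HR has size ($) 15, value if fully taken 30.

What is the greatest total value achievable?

Best value per unit of size first: Support 59/14≈4.21, R&D 20/5≈4, Security 41/13≈3.15, Ops 25/8≈3.12, Legal 55/21≈2.62, Data 26/10≈2.6, HR 30/15≈2.
Support: take in full, 14 $ for value 59 ; 71 left.
R&D: take in full, 5 $ for value 20 ; 66 left.
Security: take in full, 13 $ for value 41 ; 53 left.
All 8 $ of Ops fit (value 25) ; 45 remain.
All 21 $ of Legal fit (value 55) ; 24 remain.
Take all of Data (10 $, value 26) ; 14 $ left.
Only 14 $ remain; take 14/15 of HR for value 30×14/15 = 28.
Total value = 254.

254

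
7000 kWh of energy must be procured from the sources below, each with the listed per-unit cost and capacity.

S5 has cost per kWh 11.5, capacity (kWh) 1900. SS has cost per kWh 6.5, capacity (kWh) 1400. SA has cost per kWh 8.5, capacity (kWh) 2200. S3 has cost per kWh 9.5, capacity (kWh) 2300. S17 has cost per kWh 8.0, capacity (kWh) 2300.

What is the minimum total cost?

56650

Cheapest first:
SS at 6.5: take all 1400 kWh — 5600 still needed.
S17 at 8.0: take all 2300 kWh — 3300 still needed.
Take 2200 from SA at 8.5 — need 1100 more.
S3 (9.5): take the remaining 1100 — done.
S5: unused.
Cost = 1400×6.5 + 2300×8.0 + 2200×8.5 + 1100×9.5 = 56650.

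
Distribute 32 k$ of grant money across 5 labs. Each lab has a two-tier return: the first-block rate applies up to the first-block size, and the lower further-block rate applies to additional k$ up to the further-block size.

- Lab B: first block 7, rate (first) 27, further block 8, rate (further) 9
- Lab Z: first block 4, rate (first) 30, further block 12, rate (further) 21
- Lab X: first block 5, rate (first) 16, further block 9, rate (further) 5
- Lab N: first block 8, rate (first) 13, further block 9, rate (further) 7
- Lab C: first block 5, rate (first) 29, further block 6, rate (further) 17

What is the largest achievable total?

774

Treat each block as its own option and order by rate: Lab Z/T1 30 > Lab C/T1 29 > Lab B/T1 27 > Lab Z/T2 21 > Lab C/T2 17 > Lab X/T1 16 > Lab N/T1 13 > Lab B/T2 9 > Lab N/T2 7 > Lab X/T2 5.
Fill Lab Z T1 block (4 at 30) → 28 left.
Lab C T1 at 29: fill all 5 → 23 left.
Fill Lab B T1 block (7 at 27) → 16 left.
Lab Z/T2 (21): +12 → 4 left.
Lab C T2 at 17: only 4 left, fill 4.
Total = 30×4 + 29×5 + 27×7 + 21×12 + 17×4 = 774.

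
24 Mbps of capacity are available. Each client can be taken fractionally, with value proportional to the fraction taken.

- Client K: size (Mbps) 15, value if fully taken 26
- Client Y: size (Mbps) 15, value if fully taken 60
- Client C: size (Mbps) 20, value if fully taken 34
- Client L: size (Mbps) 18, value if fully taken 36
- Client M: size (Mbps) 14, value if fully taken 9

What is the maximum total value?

Rank by value-to-size ratio: Client Y 60/15≈4, Client L 36/18≈2, Client K 26/15≈1.73, Client C 34/20≈1.7, Client M 9/14≈0.643.
All 15 Mbps of Client Y fit (value 60) → 9 remain.
Fill the last 9 Mbps with part of Client L: 9/18 of it earns 18.
Total value = 78.

78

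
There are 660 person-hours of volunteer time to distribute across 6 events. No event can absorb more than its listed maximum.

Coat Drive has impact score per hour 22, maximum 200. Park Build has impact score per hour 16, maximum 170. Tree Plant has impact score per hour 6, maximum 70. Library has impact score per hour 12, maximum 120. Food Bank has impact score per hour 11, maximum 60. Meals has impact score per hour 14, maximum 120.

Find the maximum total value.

10790

Highest impact score per hour first: Coat Drive 22 > Park Build 16 > Meals 14 > Library 12 > Food Bank 11 > Tree Plant 6.
Give Coat Drive 200 to hit its cap of 200 → 460 left.
Park Build: +170 to 170 (cap) → 290 left.
Give Meals 120 to hit its cap of 120 → 170 left.
Give Library 120 to hit its cap of 120 → 50 left.
Food Bank has room for 60 but only 50 remain, so it gets 50.
Total = 22×200 + 16×170 + 12×120 + 11×50 + 14×120 = 10790.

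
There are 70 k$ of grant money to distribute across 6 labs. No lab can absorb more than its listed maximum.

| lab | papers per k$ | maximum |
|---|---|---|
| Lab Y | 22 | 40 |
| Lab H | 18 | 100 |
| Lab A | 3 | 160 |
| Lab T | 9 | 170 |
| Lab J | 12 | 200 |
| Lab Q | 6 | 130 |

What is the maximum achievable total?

Rank by papers per k$: Lab Y 22 > Lab H 18 > Lab J 12 > Lab T 9 > Lab Q 6 > Lab A 3.
Give Lab Y 40 to hit its cap of 40 → 30 left.
Lab H has room for 100 but only 30 remain, so it gets 30.
Total = 22×40 + 18×30 = 1420.

1420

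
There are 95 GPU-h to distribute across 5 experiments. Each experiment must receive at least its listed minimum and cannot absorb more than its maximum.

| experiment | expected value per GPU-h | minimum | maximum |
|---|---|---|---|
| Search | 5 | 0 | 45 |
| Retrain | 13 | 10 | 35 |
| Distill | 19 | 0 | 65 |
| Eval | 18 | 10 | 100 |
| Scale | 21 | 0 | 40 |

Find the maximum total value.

1815

Meeting every minimum uses 0+10+0+10+0 = 20 GPU-h, leaving 75.
Order the experiments by expected value per GPU-h: Scale 21 > Distill 19 > Eval 18 > Retrain 13 > Search 5.
Give Scale 40 more to hit its cap of 40 — 35 left.
Distill has room for 65 more but only 35 remain, so it gets 35.
Total = 13×10 + 19×35 + 18×10 + 21×40 = 1815.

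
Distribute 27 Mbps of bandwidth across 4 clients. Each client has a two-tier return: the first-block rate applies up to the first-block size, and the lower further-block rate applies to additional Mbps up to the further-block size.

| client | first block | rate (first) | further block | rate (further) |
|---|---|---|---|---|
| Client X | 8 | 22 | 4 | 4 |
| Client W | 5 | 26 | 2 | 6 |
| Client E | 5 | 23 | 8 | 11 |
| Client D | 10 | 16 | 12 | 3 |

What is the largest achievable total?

565

Treat each block as its own option and order by rate: Client W/tier1 26 > Client E/tier1 23 > Client X/tier1 22 > Client D/tier1 16 > Client E/tier2 11 > Client W/tier2 6 > Client X/tier2 4 > Client D/tier2 3.
Client W/tier1 (26): +5 → 22 left.
Fill Client E tier1 block (5 at 23) → 17 left.
Fill Client X tier1 block (8 at 22) → 9 left.
9 remain; put them into Client D tier1 at 16.
Total = 26×5 + 23×5 + 22×8 + 16×9 = 565.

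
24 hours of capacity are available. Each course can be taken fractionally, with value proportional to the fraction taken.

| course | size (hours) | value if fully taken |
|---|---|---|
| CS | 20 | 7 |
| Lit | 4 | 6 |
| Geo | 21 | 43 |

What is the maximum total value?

Sort by value density: Geo 43/21≈2.05, Lit 6/4≈1.5, CS 7/20≈0.35.
All 21 hours of Geo fit (value 43) ; 3 remain.
Fill the last 3 hours with part of Lit: 3/4 of it earns 4.5.
Total value = 47.5.

47.5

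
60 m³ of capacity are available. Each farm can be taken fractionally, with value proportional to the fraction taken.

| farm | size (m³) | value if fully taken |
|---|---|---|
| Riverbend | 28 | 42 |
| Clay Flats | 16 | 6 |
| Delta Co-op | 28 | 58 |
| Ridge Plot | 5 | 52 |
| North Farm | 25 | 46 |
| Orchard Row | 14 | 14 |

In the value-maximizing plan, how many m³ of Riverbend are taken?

2

Sort by value density: Ridge Plot 52/5≈10.4, Delta Co-op 58/28≈2.07, North Farm 46/25≈1.84, Riverbend 42/28≈1.5, Orchard Row 14/14≈1, Clay Flats 6/16≈0.375.
Ridge Plot: take in full, 5 m³ for value 52 ; 55 left.
All 28 m³ of Delta Co-op fit (value 58) ; 27 remain.
Take all of North Farm (25 m³, value 46) ; 2 m³ left.
2 m³ left: a 2/28 share of Riverbend gives 42×2/28 = 3.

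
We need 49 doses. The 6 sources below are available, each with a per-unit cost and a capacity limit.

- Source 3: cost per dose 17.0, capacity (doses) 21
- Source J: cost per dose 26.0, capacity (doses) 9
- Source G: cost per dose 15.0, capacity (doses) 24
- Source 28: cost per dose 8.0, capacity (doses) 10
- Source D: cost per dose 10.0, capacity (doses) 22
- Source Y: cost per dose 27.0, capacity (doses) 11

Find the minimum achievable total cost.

555

Use sources in increasing cost order.
Source 28 (8.0): use full 10 — 39 doses to go.
Source D (10.0): use full 22 — 17 doses to go.
Source G (15.0): take the remaining 17 — done.
Source 3, Source J, Source Y: unused.
Cost = 10×8.0 + 22×10.0 + 17×15.0 = 555.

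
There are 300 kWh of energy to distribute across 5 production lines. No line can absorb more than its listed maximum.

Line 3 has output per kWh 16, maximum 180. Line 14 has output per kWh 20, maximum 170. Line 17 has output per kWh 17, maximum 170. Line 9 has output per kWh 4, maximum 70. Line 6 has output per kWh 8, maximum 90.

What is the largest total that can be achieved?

Highest output per kWh first: Line 14 20 > Line 17 17 > Line 3 16 > Line 6 8 > Line 9 4.
Line 14: +170 to 170 (cap) — 130 left.
Only 130 left; Line 17 takes them to reach 130.
Total = 20×170 + 17×130 = 5610.

5610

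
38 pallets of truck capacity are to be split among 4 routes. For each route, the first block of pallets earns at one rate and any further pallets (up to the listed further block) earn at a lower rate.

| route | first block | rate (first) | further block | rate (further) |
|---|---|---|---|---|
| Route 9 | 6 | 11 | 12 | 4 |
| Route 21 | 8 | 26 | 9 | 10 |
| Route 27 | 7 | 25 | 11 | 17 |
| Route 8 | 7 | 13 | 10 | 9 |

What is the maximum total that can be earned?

Rank every tier by rate: Route 21/first 26 > Route 27/first 25 > Route 27/second 17 > Route 8/first 13 > Route 9/first 11 > Route 21/second 10 > Route 8/second 9 > Route 9/second 4.
Route 21 first at 26: fill all 8 → 30 left.
Fill Route 27 first block (7 at 25) → 23 left.
Route 27 second at 17: fill all 11 → 12 left.
Route 8/first (13): +7 → 5 left.
5 remain; put them into Route 9 first at 11.
Total = 26×8 + 25×7 + 17×11 + 13×7 + 11×5 = 716.

716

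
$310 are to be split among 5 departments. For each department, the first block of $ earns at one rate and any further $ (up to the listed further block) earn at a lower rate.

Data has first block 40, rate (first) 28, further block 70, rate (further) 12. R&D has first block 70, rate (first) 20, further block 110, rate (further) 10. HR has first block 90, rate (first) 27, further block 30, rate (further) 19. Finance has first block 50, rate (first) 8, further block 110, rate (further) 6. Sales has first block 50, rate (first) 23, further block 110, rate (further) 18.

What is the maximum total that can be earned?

Rank every tier by rate: Data/first 28 > HR/first 27 > Sales/first 23 > R&D/first 20 > HR/second 19 > Sales/second 18 > Data/second 12 > R&D/second 10 > Finance/first 8 > Finance/second 6.
Data/first (28): +40 — 270 left.
Fill HR first block (90 at 27) — 180 left.
Sales first at 23: fill all 50 — 130 left.
Fill R&D first block (70 at 20) — 60 left.
Fill HR second block (30 at 19) — 30 left.
Sales second at 18: only 30 left, fill 30.
Total = 28×40 + 27×90 + 23×50 + 20×70 + 19×30 + 18×30 = 7210.

7210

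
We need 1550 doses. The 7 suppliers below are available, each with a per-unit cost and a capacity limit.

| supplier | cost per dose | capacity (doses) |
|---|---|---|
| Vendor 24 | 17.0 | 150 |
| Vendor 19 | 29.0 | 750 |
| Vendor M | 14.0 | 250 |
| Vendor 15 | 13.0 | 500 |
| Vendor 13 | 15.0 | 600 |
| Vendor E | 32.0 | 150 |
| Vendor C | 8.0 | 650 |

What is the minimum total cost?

17450

Fill from the cheapest supplier first.
Vendor C at 8.0: take all 650 doses → 900 still needed.
Vendor 15 (13.0): use full 500 → 400 doses to go.
Take 250 from Vendor M at 14.0 → need 150 more.
Vendor 13 at 15.0: take 150 of its 600 → requirement met.
Vendor 24, Vendor 19, Vendor E: unused.
Cost = 650×8.0 + 500×13.0 + 250×14.0 + 150×15.0 = 17450.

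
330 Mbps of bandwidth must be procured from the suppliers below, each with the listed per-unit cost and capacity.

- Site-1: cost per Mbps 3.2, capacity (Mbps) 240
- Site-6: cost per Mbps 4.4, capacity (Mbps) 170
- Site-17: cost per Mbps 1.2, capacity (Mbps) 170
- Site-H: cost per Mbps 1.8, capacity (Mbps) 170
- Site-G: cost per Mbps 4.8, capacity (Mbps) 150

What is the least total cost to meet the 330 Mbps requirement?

Cheapest first:
Site-17 (1.2): use full 170 → 160 Mbps to go.
Site-H (1.8): take the remaining 160 → done.
Site-1, Site-6, Site-G: unused.
Cost = 170×1.2 + 160×1.8 = 492.

492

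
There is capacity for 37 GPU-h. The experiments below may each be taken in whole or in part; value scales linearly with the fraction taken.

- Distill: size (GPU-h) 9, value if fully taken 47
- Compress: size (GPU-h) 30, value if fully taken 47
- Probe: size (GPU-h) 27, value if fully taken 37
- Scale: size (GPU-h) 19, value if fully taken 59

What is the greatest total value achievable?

120.1

Best value per unit of size first: Distill 47/9≈5.22, Scale 59/19≈3.11, Compress 47/30≈1.57, Probe 37/27≈1.37.
Distill: take in full, 9 GPU-h for value 47 ; 28 left.
Scale: take in full, 19 GPU-h for value 59 ; 9 left.
Only 9 GPU-h remain; take 9/30 of Compress for value 47×9/30 = 14.1.
Total value = 120.1.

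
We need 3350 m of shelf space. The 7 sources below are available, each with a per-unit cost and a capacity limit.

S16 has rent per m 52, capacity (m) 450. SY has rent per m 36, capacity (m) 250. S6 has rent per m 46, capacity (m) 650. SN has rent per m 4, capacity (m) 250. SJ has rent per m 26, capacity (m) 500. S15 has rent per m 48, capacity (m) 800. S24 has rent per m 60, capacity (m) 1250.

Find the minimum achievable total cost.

Fill from the cheapest source first.
SN at 4: take all 250 m → 3100 still needed.
SJ (26): use full 500 → 2600 m to go.
SY (36): use full 250 → 2350 m to go.
S6 at 46: take all 650 m → 1700 still needed.
Take 800 from S15 at 48 → need 900 more.
Take 450 from S16 at 52 → need 450 more.
S24 (60): take the remaining 450 → done.
Cost = 250×4 + 500×26 + 250×36 + 650×46 + 800×48 + 450×52 + 450×60 = 141700.

141700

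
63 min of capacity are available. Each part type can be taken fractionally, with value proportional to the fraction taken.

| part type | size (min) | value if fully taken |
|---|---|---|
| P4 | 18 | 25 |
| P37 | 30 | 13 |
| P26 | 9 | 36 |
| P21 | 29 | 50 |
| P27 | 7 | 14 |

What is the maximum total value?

125

Rank by value-to-size ratio: P26 36/9≈4, P27 14/7≈2, P21 50/29≈1.72, P4 25/18≈1.39, P37 13/30≈0.433.
P26: take in full, 9 min for value 36 → 54 left.
P27: take in full, 7 min for value 14 → 47 left.
P21: take in full, 29 min for value 50 → 18 left.
All 18 min of P4 fit (value 25) → 0 remain.
Total value = 125.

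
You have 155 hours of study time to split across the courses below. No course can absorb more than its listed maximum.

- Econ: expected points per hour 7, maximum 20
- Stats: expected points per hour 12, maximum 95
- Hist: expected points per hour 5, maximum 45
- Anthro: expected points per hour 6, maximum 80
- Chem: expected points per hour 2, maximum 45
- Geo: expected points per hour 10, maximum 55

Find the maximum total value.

Highest expected points per hour first: Stats 12 > Geo 10 > Econ 7 > Anthro 6 > Hist 5 > Chem 2.
Stats: +95 to 95 (cap) → 60 left.
Give Geo 55 to hit its cap of 55 → 5 left.
Econ: +5 (room for 20) → 5. Pool exhausted.
Total = 7×5 + 12×95 + 10×55 = 1725.

1725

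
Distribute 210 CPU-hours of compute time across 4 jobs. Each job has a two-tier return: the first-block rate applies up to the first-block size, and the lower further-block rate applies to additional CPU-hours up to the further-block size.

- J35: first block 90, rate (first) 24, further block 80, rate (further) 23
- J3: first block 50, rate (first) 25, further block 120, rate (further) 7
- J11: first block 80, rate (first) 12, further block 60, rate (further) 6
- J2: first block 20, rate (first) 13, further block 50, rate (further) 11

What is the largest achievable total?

Order all 8 blocks by rate: J3/first 25 > J35/first 24 > J35/second 23 > J2/first 13 > J11/first 12 > J2/second 11 > J3/second 7 > J11/second 6.
J3/first (25): +50 ; 160 left.
J35/first (24): +90 ; 70 left.
70 remain; put them into J35 second at 23.
Total = 25×50 + 24×90 + 23×70 = 5020.

5020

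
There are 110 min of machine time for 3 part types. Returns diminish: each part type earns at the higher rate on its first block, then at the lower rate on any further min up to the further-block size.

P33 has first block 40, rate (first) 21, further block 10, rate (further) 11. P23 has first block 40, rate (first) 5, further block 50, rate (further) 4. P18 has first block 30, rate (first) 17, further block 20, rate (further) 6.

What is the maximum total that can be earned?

Order all 6 blocks by rate: P33/T1 21 > P18/T1 17 > P33/T2 11 > P18/T2 6 > P23/T1 5 > P23/T2 4.
Fill P33 T1 block (40 at 21) ; 70 left.
P18/T1 (17): +30 ; 40 left.
P33 T2 at 11: fill all 10 ; 30 left.
P18 T2 at 6: fill all 20 ; 10 left.
P23/T1: +10 of 40 at 5; pool empty.
Total = 21×40 + 17×30 + 11×10 + 6×20 + 5×10 = 1630.

1630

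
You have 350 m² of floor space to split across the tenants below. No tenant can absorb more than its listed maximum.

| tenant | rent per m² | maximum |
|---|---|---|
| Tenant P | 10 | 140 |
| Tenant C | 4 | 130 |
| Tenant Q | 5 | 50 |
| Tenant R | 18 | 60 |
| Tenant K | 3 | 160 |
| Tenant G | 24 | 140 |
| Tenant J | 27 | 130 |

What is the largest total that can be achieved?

Highest rent per m² first: Tenant J 27 > Tenant G 24 > Tenant R 18 > Tenant P 10 > Tenant Q 5 > Tenant C 4 > Tenant K 3.
Give Tenant J 130 to hit its cap of 130 → 220 left.
Tenant G takes 140 to reach its cap of 140 → 80 left.
Give Tenant R 60 to hit its cap of 60 → 20 left.
Tenant P: +20 (room for 140) → 20. Pool exhausted.
Total = 10×20 + 18×60 + 24×140 + 27×130 = 8150.

8150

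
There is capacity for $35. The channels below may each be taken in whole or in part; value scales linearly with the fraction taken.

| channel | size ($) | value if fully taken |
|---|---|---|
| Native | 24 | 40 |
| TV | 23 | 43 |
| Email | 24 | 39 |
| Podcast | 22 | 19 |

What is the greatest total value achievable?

Sort by value density: TV 43/23≈1.87, Native 40/24≈1.67, Email 39/24≈1.62, Podcast 19/22≈0.864.
TV: take in full, 23 $ for value 43 ; 12 left.
Only 12 $ remain; take 12/24 of Native for value 40×12/24 = 20.
Total value = 63.

63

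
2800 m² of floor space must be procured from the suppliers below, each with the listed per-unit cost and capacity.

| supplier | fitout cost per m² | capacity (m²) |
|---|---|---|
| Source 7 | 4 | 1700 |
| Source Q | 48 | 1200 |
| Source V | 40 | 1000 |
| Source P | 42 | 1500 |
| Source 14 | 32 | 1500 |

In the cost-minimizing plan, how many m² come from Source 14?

1100

Fill from the cheapest supplier first.
Source 7 at 4: take all 1700 m² ; 1100 still needed.
Source 14 at 32: take 1100 of its 1500 ; requirement met.
Source V, Source P, Source Q: unused.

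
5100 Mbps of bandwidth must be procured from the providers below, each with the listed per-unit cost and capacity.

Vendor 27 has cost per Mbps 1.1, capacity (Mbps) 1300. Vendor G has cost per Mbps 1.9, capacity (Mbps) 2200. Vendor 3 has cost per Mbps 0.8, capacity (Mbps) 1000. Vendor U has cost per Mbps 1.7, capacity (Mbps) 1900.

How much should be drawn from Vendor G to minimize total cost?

Fill from the cheapest provider first.
Vendor 3 (0.8): use full 1000 — 4100 Mbps to go.
Take 1300 from Vendor 27 at 1.1 — need 2800 more.
Vendor U at 1.7: take all 1900 Mbps — 900 still needed.
Take 900 from Vendor G at 1.9 to finish.

900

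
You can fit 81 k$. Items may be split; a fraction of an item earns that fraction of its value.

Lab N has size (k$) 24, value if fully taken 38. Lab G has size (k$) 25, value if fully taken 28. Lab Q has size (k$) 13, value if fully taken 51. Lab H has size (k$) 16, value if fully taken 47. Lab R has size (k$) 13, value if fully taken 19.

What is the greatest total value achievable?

Best value per unit of size first: Lab Q 51/13≈3.92, Lab H 47/16≈2.94, Lab N 38/24≈1.58, Lab R 19/13≈1.46, Lab G 28/25≈1.12.
Take all of Lab Q (13 k$, value 51) — 68 k$ left.
Lab H: take in full, 16 k$ for value 47 — 52 left.
All 24 k$ of Lab N fit (value 38) — 28 remain.
Lab R: take in full, 13 k$ for value 19 — 15 left.
Only 15 k$ remain; take 15/25 of Lab G for value 28×15/25 = 16.8.
Total value = 171.8.

171.8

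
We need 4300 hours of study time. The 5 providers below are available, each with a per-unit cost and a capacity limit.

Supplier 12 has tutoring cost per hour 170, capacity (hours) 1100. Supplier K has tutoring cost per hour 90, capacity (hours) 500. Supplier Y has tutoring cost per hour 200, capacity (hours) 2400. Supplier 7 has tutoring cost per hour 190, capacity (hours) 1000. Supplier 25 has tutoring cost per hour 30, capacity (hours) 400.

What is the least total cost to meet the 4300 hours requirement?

694000

Cheapest first:
Supplier 25 (30): use full 400 ; 3900 hours to go.
Supplier K at 90: take all 500 hours ; 3400 still needed.
Supplier 12 (170): use full 1100 ; 2300 hours to go.
Supplier 7 (190): use full 1000 ; 1300 hours to go.
Supplier Y (200): take the remaining 1300 ; done.
Cost = 400×30 + 500×90 + 1100×170 + 1000×190 + 1300×200 = 694000.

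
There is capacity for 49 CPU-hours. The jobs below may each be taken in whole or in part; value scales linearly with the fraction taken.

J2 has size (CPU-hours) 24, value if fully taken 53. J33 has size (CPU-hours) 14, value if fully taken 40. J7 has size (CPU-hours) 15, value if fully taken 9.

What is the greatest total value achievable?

99.6

Best value per unit of size first: J33 40/14≈2.86, J2 53/24≈2.21, J7 9/15≈0.6.
All 14 CPU-hours of J33 fit (value 40) — 35 remain.
All 24 CPU-hours of J2 fit (value 53) — 11 remain.
Only 11 CPU-hours remain; take 11/15 of J7 for value 9×11/15 = 6.6.
Total value = 99.6.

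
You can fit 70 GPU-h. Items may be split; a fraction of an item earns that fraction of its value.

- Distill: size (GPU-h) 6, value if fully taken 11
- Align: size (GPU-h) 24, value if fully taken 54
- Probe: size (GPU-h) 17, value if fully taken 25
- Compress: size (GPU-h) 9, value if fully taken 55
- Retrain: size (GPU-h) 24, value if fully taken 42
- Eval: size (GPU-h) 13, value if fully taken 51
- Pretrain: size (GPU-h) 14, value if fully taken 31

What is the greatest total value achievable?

209

Rank by value-to-size ratio: Compress 55/9≈6.11, Eval 51/13≈3.92, Align 54/24≈2.25, Pretrain 31/14≈2.21, Distill 11/6≈1.83, Retrain 42/24≈1.75, Probe 25/17≈1.47.
All 9 GPU-h of Compress fit (value 55) — 61 remain.
Take all of Eval (13 GPU-h, value 51) — 48 GPU-h left.
Align: take in full, 24 GPU-h for value 54 — 24 left.
Pretrain: take in full, 14 GPU-h for value 31 — 10 left.
All 6 GPU-h of Distill fit (value 11) — 4 remain.
Fill the last 4 GPU-h with part of Retrain: 4/24 of it earns 7.
Total value = 209.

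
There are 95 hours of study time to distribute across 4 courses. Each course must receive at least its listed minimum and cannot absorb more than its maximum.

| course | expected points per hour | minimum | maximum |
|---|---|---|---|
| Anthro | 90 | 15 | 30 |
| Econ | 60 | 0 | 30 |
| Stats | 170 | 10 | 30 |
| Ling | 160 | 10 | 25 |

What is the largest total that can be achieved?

Meeting every minimum uses 15+0+10+10 = 35 hours, leaving 60.
Order the courses by expected points per hour: Stats 170 > Ling 160 > Anthro 90 > Econ 60.
Give Stats 20 more to hit its cap of 30 → 40 left.
Ling: +15 to 25 (cap) → 25 left.
Give Anthro 15 more to hit its cap of 30 → 10 left.
Econ: +10 (room for 30) → 10. Pool exhausted.
Total = 90×30 + 60×10 + 170×30 + 160×25 = 12400.

12400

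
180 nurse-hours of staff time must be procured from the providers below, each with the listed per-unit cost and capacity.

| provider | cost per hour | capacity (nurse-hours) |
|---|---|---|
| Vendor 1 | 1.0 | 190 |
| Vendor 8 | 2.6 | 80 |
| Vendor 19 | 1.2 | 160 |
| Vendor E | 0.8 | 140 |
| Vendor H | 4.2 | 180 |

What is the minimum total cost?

152

Use providers in increasing cost order.
Vendor E at 0.8: take all 140 nurse-hours — 40 still needed.
Vendor 1 at 1.0: take 40 of its 190 — requirement met.
Vendor 19, Vendor 8, Vendor H: unused.
Cost = 140×0.8 + 40×1.0 = 152.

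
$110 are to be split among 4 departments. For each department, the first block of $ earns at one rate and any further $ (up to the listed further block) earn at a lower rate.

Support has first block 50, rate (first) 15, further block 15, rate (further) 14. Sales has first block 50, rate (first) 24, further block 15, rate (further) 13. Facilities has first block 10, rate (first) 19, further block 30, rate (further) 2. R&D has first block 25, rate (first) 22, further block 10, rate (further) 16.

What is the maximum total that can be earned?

Order all 8 blocks by rate: Sales/tier1 24 > R&D/tier1 22 > Facilities/tier1 19 > R&D/tier2 16 > Support/tier1 15 > Support/tier2 14 > Sales/tier2 13 > Facilities/tier2 2.
Sales tier1 at 24: fill all 50 — 60 left.
Fill R&D tier1 block (25 at 22) — 35 left.
Facilities/tier1 (19): +10 — 25 left.
Fill R&D tier2 block (10 at 16) — 15 left.
15 remain; put them into Support tier1 at 15.
Total = 24×50 + 22×25 + 19×10 + 16×10 + 15×15 = 2325.

2325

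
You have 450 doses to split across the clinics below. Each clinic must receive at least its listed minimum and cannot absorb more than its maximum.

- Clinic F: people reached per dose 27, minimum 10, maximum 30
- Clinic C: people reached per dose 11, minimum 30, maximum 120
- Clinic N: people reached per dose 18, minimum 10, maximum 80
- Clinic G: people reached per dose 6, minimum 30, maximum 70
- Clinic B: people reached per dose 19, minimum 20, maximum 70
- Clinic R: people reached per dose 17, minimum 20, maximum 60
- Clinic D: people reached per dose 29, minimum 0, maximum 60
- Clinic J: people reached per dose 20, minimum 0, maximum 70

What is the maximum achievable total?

8470

Meeting every minimum uses 10+30+10+30+20+20+0+0 = 120 doses, leaving 330.
Highest people reached per dose first: Clinic D 29 > Clinic F 27 > Clinic J 20 > Clinic B 19 > Clinic N 18 > Clinic R 17 > Clinic C 11 > Clinic G 6.
Clinic D takes 60 more to reach its cap of 60 ; 270 left.
Clinic F takes 20 more to reach its cap of 30 ; 250 left.
Clinic J: +70 to 70 (cap) ; 180 left.
Clinic B takes 50 more to reach its cap of 70 ; 130 left.
Clinic N: +70 to 80 (cap) ; 60 left.
Clinic R takes 40 more to reach its cap of 60 ; 20 left.
Clinic C has room for 90 more but only 20 remain, so it gets 50.
Total = 27×30 + 11×50 + 18×80 + 6×30 + 19×70 + 17×60 + 29×60 + 20×70 = 8470.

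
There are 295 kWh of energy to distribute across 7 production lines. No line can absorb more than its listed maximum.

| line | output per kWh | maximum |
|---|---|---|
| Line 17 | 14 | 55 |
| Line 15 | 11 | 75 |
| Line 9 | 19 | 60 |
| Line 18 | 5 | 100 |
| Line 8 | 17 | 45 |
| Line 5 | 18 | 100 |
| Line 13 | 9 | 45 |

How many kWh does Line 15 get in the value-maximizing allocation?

35

Order the production lines by output per kWh: Line 9 19 > Line 5 18 > Line 8 17 > Line 17 14 > Line 15 11 > Line 13 9 > Line 18 5.
Line 9: +60 to 60 (cap) — 235 left.
Line 5 takes 100 to reach its cap of 100 — 135 left.
Line 8 takes 45 to reach its cap of 45 — 90 left.
Line 17: +55 to 55 (cap) — 35 left.
Only 35 left; Line 15 takes them to reach 35.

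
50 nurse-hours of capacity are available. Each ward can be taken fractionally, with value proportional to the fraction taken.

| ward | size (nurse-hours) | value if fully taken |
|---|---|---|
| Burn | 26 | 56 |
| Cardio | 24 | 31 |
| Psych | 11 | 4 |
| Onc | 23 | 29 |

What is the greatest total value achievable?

87

Sort by value density: Burn 56/26≈2.15, Cardio 31/24≈1.29, Onc 29/23≈1.26, Psych 4/11≈0.364.
Burn: take in full, 26 nurse-hours for value 56 → 24 left.
Cardio: take in full, 24 nurse-hours for value 31 → 0 left.
Total value = 87.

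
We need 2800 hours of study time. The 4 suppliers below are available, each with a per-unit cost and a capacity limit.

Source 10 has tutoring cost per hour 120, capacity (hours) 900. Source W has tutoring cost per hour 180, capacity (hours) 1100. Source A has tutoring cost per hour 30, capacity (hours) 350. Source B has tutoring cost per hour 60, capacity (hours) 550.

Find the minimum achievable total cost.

Use suppliers in increasing cost order.
Take 350 from Source A at 30 ; need 2450 more.
Source B at 60: take all 550 hours ; 1900 still needed.
Take 900 from Source 10 at 120 ; need 1000 more.
Source W at 180: take 1000 of its 1100 ; requirement met.
Cost = 350×30 + 550×60 + 900×120 + 1000×180 = 331500.

331500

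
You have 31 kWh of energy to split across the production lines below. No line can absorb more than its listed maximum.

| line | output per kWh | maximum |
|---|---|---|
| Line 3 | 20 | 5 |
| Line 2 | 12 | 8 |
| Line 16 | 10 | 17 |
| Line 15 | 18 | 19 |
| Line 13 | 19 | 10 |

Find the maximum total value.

Highest output per kWh first: Line 3 20 > Line 13 19 > Line 15 18 > Line 2 12 > Line 16 10.
Line 3: +5 to 5 (cap) — 26 left.
Give Line 13 10 to hit its cap of 10 — 16 left.
Line 15: +16 (room for 19) → 16. Pool exhausted.
Total = 20×5 + 18×16 + 19×10 = 578.

578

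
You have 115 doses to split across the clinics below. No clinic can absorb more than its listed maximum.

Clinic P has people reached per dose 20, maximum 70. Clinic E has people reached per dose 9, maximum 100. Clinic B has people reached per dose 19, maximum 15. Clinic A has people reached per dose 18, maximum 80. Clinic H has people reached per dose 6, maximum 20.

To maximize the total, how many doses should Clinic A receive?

Highest people reached per dose first: Clinic P 20 > Clinic B 19 > Clinic A 18 > Clinic E 9 > Clinic H 6.
Clinic P takes 70 to reach its cap of 70 — 45 left.
Give Clinic B 15 to hit its cap of 15 — 30 left.
Clinic A has room for 80 but only 30 remain, so it gets 30.

30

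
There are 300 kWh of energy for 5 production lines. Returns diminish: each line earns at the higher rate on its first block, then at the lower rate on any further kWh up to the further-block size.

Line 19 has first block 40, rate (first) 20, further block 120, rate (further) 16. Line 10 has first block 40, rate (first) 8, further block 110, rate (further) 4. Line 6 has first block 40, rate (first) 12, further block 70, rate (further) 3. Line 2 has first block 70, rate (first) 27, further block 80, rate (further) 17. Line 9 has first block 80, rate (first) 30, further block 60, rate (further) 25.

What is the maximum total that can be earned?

7440

Order all 10 blocks by rate: Line 9/first 30 > Line 2/first 27 > Line 9/second 25 > Line 19/first 20 > Line 2/second 17 > Line 19/second 16 > Line 6/first 12 > Line 10/first 8 > Line 10/second 4 > Line 6/second 3.
Fill Line 9 first block (80 at 30) → 220 left.
Line 2/first (27): +70 → 150 left.
Fill Line 9 second block (60 at 25) → 90 left.
Line 19/first (20): +40 → 50 left.
50 remain; put them into Line 2 second at 17.
Total = 30×80 + 27×70 + 25×60 + 20×40 + 17×50 = 7440.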